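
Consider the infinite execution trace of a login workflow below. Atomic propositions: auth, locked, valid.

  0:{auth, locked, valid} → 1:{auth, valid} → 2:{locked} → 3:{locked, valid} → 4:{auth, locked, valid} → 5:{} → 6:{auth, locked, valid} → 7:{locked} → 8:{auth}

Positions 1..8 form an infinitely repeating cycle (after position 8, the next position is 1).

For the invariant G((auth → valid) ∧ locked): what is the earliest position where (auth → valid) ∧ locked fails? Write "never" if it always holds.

1

Check (auth → valid) ∧ locked at each position in order: 0 ✓.
At position 1 the labels are {auth, valid}, so (auth → valid) ∧ locked is false there. This is the first violation.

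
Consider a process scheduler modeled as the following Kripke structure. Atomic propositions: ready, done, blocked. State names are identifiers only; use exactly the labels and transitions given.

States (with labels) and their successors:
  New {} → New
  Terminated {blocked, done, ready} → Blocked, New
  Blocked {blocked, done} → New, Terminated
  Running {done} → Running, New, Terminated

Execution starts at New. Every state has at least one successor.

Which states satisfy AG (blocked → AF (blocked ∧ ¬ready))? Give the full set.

States satisfying blocked → AF (blocked ∧ ¬ready): {New, Blocked, Running}.
States satisfying AG (blocked → AF (blocked ∧ ¬ready)): {New}.

{New}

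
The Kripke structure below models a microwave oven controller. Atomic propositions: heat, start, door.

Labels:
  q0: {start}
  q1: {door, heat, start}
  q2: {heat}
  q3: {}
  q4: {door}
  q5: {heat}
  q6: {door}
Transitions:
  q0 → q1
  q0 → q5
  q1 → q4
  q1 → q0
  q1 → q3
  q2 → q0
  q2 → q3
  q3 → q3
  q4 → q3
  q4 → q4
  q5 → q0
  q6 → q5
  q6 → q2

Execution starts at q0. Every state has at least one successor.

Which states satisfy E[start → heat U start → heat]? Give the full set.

{q1, q2, q3, q4, q5, q6}

States satisfying start → heat: {q1, q2, q3, q4, q5, q6}.
States satisfying E[start → heat U start → heat]: {q1, q2, q3, q4, q5, q6}.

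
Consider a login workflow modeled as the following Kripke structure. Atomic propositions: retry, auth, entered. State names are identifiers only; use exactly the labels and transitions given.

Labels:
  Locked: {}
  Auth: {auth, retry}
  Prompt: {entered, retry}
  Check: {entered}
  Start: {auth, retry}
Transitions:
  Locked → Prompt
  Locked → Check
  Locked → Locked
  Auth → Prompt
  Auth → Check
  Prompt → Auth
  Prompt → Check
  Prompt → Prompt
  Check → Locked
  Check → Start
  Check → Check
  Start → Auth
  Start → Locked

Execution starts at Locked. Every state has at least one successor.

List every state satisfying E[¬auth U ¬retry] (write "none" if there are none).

{Locked, Prompt, Check}

States satisfying ¬auth: {Locked, Prompt, Check}.
States satisfying ¬retry: {Locked, Check}.
States satisfying E[¬auth U ¬retry]: {Locked, Prompt, Check}.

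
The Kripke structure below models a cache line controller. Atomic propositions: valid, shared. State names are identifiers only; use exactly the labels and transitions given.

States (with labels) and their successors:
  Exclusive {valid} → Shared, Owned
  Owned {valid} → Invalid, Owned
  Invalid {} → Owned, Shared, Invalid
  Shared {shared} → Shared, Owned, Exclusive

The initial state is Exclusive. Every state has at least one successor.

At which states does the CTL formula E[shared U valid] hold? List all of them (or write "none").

{Exclusive, Owned, Shared}

States satisfying shared: {Shared}.
States satisfying valid: {Exclusive, Owned}.
States satisfying E[shared U valid]: {Exclusive, Owned, Shared}.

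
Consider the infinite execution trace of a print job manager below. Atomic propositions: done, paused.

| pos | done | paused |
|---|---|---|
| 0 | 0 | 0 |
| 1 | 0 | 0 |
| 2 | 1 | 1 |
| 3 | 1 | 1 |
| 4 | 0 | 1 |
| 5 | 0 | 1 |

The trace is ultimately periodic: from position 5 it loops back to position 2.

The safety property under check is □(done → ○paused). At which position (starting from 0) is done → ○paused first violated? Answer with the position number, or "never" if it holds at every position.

never

done → ○paused holds at every position 0..5, and those are all the positions the trace ever visits, so the invariant □(done → ○paused) is never violated.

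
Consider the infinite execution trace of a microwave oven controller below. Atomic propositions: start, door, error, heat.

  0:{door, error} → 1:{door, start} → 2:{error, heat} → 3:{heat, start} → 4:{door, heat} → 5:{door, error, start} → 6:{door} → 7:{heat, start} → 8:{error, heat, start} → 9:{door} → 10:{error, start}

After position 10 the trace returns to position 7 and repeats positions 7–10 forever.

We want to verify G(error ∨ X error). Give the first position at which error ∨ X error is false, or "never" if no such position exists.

Check error ∨ X error at each position in order: 0 ✓, 1 ✓, 2 ✓.
At position 3 the labels are {heat, start} and the next position 4 has {door, heat}, so error ∨ X error is false there. This is the first violation.

3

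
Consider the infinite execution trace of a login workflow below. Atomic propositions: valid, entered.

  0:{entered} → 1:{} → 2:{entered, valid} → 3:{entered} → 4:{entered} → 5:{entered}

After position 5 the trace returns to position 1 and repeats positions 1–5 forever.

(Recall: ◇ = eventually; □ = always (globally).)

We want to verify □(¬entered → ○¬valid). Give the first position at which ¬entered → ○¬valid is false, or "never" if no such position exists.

Check ¬entered → ○¬valid at each position in order: 0 ✓.
At position 1 the labels are {} and the next position 2 has {entered, valid}, so ¬entered → ○¬valid is false there. This is the first violation.

1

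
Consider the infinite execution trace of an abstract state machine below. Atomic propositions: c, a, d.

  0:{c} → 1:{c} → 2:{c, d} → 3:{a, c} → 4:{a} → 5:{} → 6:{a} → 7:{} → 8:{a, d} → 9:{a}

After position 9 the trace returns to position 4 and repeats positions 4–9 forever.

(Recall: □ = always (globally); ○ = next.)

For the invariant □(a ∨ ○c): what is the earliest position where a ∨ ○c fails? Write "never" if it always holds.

Check a ∨ ○c at each position in order: 0 ✓, 1 ✓, 2 ✓, 3 ✓, 4 ✓.
At position 5 the labels are {} and the next position 6 has {a}, so a ∨ ○c is false there. This is the first violation.

5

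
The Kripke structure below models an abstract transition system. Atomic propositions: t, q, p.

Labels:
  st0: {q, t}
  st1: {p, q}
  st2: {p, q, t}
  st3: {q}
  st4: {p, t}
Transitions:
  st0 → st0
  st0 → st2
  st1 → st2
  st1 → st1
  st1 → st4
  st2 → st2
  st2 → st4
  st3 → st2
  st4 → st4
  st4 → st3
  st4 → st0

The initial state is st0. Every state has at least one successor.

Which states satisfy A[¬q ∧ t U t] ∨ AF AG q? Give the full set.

{st0, st2, st4}

States satisfying ¬q ∧ t: {st4}.
States satisfying t: {st0, st2, st4}.
States satisfying A[¬q ∧ t U t]: {st0, st2, st4}.
States satisfying AG q: ∅.
States satisfying AF AG q: ∅.
States satisfying A[¬q ∧ t U t] ∨ AF AG q: {st0, st2, st4}.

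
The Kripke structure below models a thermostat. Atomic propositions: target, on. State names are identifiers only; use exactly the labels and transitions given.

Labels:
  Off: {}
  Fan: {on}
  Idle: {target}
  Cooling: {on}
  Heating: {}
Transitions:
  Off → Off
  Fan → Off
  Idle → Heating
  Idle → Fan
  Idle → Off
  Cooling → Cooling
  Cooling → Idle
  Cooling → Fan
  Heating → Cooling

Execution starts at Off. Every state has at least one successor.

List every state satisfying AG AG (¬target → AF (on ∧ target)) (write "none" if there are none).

States satisfying AG (¬target → AF (on ∧ target)): ∅.
States satisfying AG AG (¬target → AF (on ∧ target)): ∅.

none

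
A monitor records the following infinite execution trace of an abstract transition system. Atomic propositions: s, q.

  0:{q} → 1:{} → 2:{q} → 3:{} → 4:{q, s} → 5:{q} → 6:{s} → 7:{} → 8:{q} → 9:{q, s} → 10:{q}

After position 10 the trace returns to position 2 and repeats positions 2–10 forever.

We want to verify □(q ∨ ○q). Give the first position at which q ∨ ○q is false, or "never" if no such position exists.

Check q ∨ ○q at each position in order: 0 ✓, 1 ✓, 2 ✓, 3 ✓, 4 ✓, 5 ✓.
At position 6 the labels are {s} and the next position 7 has {}, so q ∨ ○q is false there. This is the first violation.

6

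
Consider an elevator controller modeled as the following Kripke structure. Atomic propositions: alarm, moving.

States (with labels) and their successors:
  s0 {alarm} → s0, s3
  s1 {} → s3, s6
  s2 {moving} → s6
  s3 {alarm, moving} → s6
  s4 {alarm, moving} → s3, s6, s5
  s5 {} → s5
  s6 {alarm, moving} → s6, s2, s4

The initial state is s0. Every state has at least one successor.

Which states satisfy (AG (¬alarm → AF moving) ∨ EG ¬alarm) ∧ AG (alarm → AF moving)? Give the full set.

{s5}

States satisfying ¬alarm → AF moving: {s0, s1, s2, s3, s4, s6}.
States satisfying AG (¬alarm → AF moving): ∅.
States satisfying ¬alarm: {s1, s2, s5}.
States satisfying EG ¬alarm: {s5}.
States satisfying AG (¬alarm → AF moving) ∨ EG ¬alarm: {s5}.
States satisfying alarm → AF moving: {s1, s2, s3, s4, s5, s6}.
States satisfying AG (alarm → AF moving): {s1, s2, s3, s4, s5, s6}.
States satisfying (AG (¬alarm → AF moving) ∨ EG ¬alarm) ∧ AG (alarm → AF moving): {s5}.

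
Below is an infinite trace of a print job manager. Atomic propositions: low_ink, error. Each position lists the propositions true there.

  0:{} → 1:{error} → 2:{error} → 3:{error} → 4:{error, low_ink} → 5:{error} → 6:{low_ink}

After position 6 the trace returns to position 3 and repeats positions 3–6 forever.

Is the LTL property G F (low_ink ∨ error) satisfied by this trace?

F (low_ink ∨ error) holds at every position 0..6, and those are all positions ever visited, so G F (low_ink ∨ error) holds.

Satisfied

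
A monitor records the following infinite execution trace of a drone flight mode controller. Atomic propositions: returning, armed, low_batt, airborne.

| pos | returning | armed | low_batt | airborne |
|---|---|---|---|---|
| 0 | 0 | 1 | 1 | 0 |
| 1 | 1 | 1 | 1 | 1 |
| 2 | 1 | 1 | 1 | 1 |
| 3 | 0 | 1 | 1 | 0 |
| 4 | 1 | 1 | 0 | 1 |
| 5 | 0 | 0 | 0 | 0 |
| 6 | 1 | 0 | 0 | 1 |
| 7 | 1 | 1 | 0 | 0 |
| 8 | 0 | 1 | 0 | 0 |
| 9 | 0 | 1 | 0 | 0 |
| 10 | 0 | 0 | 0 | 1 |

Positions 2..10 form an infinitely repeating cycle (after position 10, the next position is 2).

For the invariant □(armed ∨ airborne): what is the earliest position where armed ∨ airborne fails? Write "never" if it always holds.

5

Check armed ∨ airborne at each position in order: 0 ✓, 1 ✓, 2 ✓, 3 ✓, 4 ✓.
At position 5 the labels are {}, so armed ∨ airborne is false there. This is the first violation.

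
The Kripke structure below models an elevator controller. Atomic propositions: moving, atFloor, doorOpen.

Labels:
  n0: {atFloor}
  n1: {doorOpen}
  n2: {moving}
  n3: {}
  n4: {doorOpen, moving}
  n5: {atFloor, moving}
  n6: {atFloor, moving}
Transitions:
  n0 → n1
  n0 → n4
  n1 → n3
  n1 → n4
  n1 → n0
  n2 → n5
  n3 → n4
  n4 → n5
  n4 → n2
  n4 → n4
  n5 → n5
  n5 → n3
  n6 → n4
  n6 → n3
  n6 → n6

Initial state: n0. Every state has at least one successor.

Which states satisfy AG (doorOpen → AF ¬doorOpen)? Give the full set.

States satisfying doorOpen → AF ¬doorOpen: {n0, n2, n3, n5, n6}.
States satisfying AG (doorOpen → AF ¬doorOpen): ∅.

none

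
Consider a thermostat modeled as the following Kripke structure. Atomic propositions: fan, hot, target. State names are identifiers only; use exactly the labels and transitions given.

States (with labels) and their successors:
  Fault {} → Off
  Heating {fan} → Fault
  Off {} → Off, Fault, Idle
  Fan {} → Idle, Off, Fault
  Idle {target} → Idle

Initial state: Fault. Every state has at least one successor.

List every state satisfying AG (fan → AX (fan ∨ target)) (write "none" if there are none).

{Fault, Off, Fan, Idle}

States satisfying fan → AX (fan ∨ target): {Fault, Off, Fan, Idle}.
States satisfying AG (fan → AX (fan ∨ target)): {Fault, Off, Fan, Idle}.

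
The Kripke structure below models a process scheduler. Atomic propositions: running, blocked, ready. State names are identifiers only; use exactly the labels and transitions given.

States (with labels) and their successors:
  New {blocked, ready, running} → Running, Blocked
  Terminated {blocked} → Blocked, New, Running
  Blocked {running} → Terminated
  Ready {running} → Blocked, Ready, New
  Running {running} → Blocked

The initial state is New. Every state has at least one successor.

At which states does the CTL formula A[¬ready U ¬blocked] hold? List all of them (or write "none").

{Blocked, Ready, Running}

States satisfying ¬ready: {Terminated, Blocked, Ready, Running}.
States satisfying ¬blocked: {Blocked, Ready, Running}.
States satisfying A[¬ready U ¬blocked]: {Blocked, Ready, Running}.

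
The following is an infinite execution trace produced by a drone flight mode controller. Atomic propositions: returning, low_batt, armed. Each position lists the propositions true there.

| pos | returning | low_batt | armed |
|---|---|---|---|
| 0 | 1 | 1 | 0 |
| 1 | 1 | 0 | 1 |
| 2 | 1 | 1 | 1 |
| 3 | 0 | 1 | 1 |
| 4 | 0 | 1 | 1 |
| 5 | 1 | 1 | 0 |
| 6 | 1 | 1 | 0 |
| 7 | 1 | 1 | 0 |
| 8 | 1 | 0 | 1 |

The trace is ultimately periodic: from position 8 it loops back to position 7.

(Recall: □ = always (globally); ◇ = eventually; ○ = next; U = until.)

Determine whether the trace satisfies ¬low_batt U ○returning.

Walking from position 0: ○returning first holds at position 0, and ¬low_batt holds at every earlier position along the way, so ¬low_batt U ○returning holds.

Yes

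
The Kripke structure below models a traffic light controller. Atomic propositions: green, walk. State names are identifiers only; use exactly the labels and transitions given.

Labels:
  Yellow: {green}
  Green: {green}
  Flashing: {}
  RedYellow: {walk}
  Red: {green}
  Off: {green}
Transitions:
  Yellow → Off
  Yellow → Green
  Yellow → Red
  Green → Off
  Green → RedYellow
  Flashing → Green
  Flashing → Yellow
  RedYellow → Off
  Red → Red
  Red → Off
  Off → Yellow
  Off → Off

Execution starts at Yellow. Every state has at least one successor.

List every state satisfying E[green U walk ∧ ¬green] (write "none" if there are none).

States satisfying green: {Yellow, Green, Red, Off}.
States satisfying walk ∧ ¬green: {RedYellow}.
States satisfying E[green U walk ∧ ¬green]: {Yellow, Green, RedYellow, Red, Off}.

{Yellow, Green, RedYellow, Red, Off}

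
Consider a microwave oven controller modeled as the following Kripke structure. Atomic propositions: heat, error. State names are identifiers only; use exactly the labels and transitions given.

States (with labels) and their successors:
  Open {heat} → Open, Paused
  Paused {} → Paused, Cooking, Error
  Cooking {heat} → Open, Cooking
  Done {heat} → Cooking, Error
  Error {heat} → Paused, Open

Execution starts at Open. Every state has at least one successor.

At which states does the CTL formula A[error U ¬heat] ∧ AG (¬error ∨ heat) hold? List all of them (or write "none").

{Paused}

States satisfying error: ∅.
States satisfying ¬heat: {Paused}.
States satisfying A[error U ¬heat]: {Paused}.
States satisfying ¬error ∨ heat: {Open, Paused, Cooking, Done, Error}.
States satisfying AG (¬error ∨ heat): {Open, Paused, Cooking, Done, Error}.
States satisfying A[error U ¬heat] ∧ AG (¬error ∨ heat): {Paused}.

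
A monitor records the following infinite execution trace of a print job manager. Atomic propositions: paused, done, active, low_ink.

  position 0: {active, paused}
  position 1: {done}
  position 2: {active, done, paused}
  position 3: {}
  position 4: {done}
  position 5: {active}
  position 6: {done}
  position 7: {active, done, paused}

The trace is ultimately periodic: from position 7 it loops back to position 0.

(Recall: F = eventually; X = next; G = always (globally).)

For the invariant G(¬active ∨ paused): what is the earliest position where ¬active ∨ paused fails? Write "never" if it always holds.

5

Check ¬active ∨ paused at each position in order: 0 ✓, 1 ✓, 2 ✓, 3 ✓, 4 ✓.
At position 5 the labels are {active}, so ¬active ∨ paused is false there. This is the first violation.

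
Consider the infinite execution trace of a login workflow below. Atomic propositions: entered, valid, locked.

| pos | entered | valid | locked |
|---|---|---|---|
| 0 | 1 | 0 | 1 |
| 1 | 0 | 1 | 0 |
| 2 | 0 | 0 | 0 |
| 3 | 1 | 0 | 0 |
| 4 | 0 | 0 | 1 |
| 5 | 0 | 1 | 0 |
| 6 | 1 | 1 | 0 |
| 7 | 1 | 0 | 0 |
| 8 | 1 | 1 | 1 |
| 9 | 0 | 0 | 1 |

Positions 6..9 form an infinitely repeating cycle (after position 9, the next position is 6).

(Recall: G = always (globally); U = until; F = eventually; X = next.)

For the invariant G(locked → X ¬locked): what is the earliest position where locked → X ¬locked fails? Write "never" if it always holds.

Check locked → X ¬locked at each position in order: 0 ✓, 1 ✓, 2 ✓, 3 ✓, 4 ✓, 5 ✓, 6 ✓, 7 ✓.
At position 8 the labels are {entered, locked, valid} and the next position 9 has {locked}, so locked → X ¬locked is false there. This is the first violation.

8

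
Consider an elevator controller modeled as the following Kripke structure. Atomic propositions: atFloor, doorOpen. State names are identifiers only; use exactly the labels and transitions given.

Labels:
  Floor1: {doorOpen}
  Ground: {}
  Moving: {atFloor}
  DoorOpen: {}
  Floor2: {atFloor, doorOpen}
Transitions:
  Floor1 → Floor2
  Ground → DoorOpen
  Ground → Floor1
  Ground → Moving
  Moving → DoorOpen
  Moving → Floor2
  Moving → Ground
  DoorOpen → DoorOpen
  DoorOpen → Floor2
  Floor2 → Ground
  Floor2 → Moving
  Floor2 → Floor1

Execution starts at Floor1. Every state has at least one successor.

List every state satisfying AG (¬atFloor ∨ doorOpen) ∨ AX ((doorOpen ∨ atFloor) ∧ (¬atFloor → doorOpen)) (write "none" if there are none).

{Floor1}

States satisfying ¬atFloor ∨ doorOpen: {Floor1, Ground, DoorOpen, Floor2}.
States satisfying AG (¬atFloor ∨ doorOpen): ∅.
States satisfying (doorOpen ∨ atFloor) ∧ (¬atFloor → doorOpen): {Floor1, Moving, Floor2}.
States satisfying AX ((doorOpen ∨ atFloor) ∧ (¬atFloor → doorOpen)): {Floor1}.
States satisfying AG (¬atFloor ∨ doorOpen) ∨ AX ((doorOpen ∨ atFloor) ∧ (¬atFloor → doorOpen)): {Floor1}.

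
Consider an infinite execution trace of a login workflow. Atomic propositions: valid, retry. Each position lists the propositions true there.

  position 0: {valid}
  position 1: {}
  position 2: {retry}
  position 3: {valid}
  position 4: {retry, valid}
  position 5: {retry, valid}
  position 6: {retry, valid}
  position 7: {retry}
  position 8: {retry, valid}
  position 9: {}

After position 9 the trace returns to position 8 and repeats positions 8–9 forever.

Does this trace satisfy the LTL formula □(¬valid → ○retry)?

¬valid → ○retry must hold at every position from 0 onward. It fails at position 2, so □(¬valid → ○retry) is false.
Positions where ¬valid holds: 1, 2, 7, 9.
Check ○retry at each: 1→ok, 2→fails, 7→ok, 9→ok.

Violated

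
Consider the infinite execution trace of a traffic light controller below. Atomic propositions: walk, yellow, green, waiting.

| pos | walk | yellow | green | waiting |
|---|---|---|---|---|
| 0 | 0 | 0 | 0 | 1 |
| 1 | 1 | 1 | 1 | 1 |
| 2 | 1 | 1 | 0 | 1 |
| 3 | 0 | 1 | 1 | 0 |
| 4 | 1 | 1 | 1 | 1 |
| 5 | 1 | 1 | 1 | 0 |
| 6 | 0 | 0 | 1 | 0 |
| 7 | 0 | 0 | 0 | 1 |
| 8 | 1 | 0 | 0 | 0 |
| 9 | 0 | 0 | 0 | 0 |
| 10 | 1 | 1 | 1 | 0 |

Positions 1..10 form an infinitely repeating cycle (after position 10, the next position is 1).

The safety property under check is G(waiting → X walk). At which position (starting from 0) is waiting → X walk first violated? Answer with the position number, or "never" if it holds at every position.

2

Check waiting → X walk at each position in order: 0 ✓, 1 ✓.
At position 2 the labels are {waiting, walk, yellow} and the next position 3 has {green, yellow}, so waiting → X walk is false there. This is the first violation.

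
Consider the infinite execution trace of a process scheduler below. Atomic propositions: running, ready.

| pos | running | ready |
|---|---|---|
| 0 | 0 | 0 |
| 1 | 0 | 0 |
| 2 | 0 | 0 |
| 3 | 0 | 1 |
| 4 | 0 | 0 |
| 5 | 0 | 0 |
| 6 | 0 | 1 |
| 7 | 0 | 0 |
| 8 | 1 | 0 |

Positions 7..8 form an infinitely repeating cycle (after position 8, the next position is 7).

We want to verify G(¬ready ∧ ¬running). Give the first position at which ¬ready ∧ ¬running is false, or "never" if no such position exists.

3

Check ¬ready ∧ ¬running at each position in order: 0 ✓, 1 ✓, 2 ✓.
At position 3 the labels are {ready}, so ¬ready ∧ ¬running is false there. This is the first violation.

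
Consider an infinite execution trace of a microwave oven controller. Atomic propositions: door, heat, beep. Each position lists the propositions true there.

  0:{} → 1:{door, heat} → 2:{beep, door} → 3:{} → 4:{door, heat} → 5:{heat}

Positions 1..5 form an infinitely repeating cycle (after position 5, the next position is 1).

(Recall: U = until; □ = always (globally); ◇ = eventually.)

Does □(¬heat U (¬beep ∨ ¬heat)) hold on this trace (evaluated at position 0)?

¬heat U (¬beep ∨ ¬heat) holds at every position 0..5, and those are all positions ever visited, so □(¬heat U (¬beep ∨ ¬heat)) holds.

Satisfied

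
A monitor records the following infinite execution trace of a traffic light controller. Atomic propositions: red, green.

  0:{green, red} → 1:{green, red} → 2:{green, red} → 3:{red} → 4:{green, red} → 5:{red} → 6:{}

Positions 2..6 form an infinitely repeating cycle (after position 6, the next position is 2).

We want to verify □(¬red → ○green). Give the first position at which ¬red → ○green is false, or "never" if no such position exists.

¬red → ○green holds at every position 0..6, and those are all the positions the trace ever visits, so the invariant □(¬red → ○green) is never violated.

never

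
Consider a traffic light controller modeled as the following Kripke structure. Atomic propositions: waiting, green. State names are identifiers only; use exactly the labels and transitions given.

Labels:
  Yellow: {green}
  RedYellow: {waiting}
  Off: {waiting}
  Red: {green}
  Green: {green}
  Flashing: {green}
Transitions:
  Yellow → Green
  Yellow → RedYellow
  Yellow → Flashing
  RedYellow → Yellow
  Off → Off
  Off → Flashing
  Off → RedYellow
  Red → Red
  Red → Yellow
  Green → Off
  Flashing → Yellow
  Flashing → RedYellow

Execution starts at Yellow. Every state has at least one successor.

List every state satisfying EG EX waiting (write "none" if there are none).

{Yellow, Off, Green, Flashing}

States satisfying EX waiting: {Yellow, Off, Green, Flashing}.
States satisfying EG EX waiting: {Yellow, Off, Green, Flashing}.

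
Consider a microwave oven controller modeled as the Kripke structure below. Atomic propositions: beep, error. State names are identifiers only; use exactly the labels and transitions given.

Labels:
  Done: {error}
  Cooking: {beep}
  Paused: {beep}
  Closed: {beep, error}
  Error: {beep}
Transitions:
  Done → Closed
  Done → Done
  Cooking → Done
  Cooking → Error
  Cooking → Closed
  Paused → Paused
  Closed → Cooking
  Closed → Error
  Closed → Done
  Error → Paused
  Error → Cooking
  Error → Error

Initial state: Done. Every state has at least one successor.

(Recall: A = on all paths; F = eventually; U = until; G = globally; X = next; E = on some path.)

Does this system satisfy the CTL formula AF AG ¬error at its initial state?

Violated

States satisfying AG ¬error: {Paused}.
States satisfying AF AG ¬error: {Paused}.
There is a path from Done along which AG ¬error never holds.
Done ∉ Sat(AF AG ¬error).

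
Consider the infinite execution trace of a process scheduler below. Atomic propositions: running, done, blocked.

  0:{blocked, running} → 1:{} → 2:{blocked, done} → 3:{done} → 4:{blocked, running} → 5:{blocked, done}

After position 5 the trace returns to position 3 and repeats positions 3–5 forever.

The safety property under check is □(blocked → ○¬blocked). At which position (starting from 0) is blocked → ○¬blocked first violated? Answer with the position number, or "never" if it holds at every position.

4

Check blocked → ○¬blocked at each position in order: 0 ✓, 1 ✓, 2 ✓, 3 ✓.
At position 4 the labels are {blocked, running} and the next position 5 has {blocked, done}, so blocked → ○¬blocked is false there. This is the first violation.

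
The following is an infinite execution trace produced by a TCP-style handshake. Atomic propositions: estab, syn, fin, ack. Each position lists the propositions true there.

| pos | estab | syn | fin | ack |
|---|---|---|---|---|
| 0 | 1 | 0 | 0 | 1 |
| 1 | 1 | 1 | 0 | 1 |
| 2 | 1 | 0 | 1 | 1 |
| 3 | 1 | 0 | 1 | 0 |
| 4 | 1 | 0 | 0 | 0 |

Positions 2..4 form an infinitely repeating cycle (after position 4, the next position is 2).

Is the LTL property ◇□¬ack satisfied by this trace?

□¬ack is false at every position 0..4, so it never becomes true and ◇□¬ack fails.

Violated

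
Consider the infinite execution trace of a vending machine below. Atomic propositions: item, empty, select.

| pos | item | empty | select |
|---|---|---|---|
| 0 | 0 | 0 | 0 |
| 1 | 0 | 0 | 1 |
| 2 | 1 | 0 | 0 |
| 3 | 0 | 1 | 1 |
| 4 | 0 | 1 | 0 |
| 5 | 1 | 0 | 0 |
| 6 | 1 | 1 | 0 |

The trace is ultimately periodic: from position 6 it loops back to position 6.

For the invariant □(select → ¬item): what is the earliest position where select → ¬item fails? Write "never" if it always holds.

never

select → ¬item holds at every position 0..6, and those are all the positions the trace ever visits, so the invariant □(select → ¬item) is never violated.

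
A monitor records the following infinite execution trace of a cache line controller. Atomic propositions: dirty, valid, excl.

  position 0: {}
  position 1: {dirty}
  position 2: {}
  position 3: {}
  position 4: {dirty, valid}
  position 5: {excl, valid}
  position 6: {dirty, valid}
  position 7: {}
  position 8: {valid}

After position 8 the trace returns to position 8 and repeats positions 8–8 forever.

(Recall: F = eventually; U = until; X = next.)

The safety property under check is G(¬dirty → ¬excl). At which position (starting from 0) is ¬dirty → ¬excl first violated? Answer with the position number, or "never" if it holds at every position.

5

Check ¬dirty → ¬excl at each position in order: 0 ✓, 1 ✓, 2 ✓, 3 ✓, 4 ✓.
At position 5 the labels are {excl, valid}, so ¬dirty → ¬excl is false there. This is the first violation.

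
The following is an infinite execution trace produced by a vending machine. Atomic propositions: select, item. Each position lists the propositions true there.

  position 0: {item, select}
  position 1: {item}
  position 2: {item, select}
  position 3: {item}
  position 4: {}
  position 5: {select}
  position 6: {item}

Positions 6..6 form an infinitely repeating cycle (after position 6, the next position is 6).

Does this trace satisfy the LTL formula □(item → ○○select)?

item → ○○select must hold at every position from 0 onward. It fails at position 1, so □(item → ○○select) is false.
Positions where item holds: 0, 1, 2, 3, 6.
Check ○○select at each: 0→ok, 1→fails, 2→fails, 3→ok, 6→fails.

Violated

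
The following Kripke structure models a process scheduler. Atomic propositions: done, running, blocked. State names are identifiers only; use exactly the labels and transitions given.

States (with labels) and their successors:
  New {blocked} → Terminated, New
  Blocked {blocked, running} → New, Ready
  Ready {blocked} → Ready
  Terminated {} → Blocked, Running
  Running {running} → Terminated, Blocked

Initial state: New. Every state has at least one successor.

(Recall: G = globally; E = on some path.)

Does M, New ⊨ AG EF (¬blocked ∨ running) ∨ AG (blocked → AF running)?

States satisfying EF (¬blocked ∨ running): {New, Blocked, Terminated, Running}.
States satisfying AG EF (¬blocked ∨ running): ∅.
States satisfying blocked → AF running: {Blocked, Terminated, Running}.
States satisfying AG (blocked → AF running): ∅.
States satisfying AG EF (¬blocked ∨ running) ∨ AG (blocked → AF running): ∅.
New ∉ Sat(AG EF (¬blocked ∨ running) ∨ AG (blocked → AF running)).

Does not hold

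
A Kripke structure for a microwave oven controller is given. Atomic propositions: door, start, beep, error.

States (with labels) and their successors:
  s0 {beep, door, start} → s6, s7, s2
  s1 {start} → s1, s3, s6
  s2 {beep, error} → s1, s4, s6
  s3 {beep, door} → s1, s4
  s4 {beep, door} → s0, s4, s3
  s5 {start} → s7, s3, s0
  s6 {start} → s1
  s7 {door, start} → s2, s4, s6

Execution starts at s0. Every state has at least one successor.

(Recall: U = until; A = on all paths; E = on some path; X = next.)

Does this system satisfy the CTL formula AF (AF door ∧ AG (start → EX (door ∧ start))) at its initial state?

States satisfying AF door ∧ AG (start → EX (door ∧ start)): ∅.
States satisfying AF (AF door ∧ AG (start → EX (door ∧ start))): ∅.
There is a path from s0 along which AF door ∧ AG (start → EX (door ∧ start)) never holds.
s0 ∉ Sat(AF (AF door ∧ AG (start → EX (door ∧ start)))).

Violated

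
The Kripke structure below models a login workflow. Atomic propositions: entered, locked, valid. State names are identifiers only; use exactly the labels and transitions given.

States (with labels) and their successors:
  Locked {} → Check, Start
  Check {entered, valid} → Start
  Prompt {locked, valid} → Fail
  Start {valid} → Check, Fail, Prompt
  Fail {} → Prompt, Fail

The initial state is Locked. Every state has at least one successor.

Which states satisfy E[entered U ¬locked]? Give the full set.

States satisfying entered: {Check}.
States satisfying ¬locked: {Locked, Check, Start, Fail}.
States satisfying E[entered U ¬locked]: {Locked, Check, Start, Fail}.

{Locked, Check, Start, Fail}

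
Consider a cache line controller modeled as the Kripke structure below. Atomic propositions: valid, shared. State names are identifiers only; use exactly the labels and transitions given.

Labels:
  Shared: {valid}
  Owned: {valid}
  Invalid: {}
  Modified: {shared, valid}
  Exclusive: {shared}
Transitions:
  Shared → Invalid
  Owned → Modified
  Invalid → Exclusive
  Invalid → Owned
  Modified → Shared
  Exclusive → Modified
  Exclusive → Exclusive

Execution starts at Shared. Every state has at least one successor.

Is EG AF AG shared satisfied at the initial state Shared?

Does not hold

States satisfying AF AG shared: ∅.
States satisfying EG AF AG shared: ∅.
No suitable path/successor from Shared witnesses the formula.
Shared ∉ Sat(EG AF AG shared).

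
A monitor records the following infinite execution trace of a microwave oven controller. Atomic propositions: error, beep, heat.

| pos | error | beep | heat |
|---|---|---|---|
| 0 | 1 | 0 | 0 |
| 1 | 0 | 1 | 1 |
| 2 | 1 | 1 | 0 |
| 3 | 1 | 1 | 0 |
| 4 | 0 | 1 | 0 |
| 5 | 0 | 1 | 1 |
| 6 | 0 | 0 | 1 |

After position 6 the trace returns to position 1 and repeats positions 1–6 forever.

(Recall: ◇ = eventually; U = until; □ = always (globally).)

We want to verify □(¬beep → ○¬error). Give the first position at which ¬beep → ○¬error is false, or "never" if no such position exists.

never

¬beep → ○¬error holds at every position 0..6, and those are all the positions the trace ever visits, so the invariant □(¬beep → ○¬error) is never violated.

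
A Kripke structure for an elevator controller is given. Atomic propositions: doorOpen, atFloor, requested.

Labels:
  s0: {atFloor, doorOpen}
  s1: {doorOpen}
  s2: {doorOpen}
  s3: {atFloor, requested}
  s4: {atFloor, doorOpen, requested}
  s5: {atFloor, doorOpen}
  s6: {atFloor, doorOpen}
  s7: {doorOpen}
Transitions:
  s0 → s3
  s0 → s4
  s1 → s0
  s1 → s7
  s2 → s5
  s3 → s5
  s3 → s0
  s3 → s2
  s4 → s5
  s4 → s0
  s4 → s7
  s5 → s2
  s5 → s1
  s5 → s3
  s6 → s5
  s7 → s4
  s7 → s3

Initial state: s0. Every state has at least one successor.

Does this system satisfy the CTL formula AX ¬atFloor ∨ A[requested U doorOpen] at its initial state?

States satisfying ¬atFloor: {s1, s2, s7}.
States satisfying AX ¬atFloor: ∅.
States satisfying requested: {s3, s4}.
States satisfying doorOpen: {s0, s1, s2, s4, s5, s6, s7}.
States satisfying A[requested U doorOpen]: {s0, s1, s2, s3, s4, s5, s6, s7}.
States satisfying AX ¬atFloor ∨ A[requested U doorOpen]: {s0, s1, s2, s3, s4, s5, s6, s7}.
s0 ∈ Sat(AX ¬atFloor ∨ A[requested U doorOpen]).

Holds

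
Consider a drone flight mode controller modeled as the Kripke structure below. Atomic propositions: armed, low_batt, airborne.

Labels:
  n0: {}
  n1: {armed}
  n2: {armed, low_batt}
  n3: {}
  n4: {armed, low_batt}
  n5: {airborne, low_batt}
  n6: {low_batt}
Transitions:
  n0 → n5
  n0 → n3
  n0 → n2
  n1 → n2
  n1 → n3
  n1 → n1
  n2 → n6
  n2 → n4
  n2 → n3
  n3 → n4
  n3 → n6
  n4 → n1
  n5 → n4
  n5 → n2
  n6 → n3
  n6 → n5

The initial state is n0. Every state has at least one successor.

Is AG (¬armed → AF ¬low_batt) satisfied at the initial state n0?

Does not hold

States satisfying ¬armed → AF ¬low_batt: {n0, n1, n2, n3, n4}.
States satisfying AG (¬armed → AF ¬low_batt): ∅.
n5 is reachable from n0 and violates ¬armed → AF ¬low_batt, so AG fails at n0.
n0 ∉ Sat(AG (¬armed → AF ¬low_batt)).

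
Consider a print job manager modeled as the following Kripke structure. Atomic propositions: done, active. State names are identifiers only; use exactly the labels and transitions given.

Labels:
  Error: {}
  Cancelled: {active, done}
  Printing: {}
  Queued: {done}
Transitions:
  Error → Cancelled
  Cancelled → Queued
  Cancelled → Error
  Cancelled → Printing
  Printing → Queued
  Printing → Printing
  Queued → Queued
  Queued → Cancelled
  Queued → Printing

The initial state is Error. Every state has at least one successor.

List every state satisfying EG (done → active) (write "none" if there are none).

{Error, Cancelled, Printing}

States satisfying done → active: {Error, Cancelled, Printing}.
States satisfying EG (done → active): {Error, Cancelled, Printing}.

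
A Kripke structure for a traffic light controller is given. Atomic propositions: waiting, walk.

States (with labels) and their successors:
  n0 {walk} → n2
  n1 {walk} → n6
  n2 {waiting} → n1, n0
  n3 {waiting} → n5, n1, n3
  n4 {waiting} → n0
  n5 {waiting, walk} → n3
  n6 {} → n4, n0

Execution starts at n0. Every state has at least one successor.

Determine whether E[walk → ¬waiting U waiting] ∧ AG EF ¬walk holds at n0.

Satisfied

States satisfying walk → ¬waiting: {n0, n1, n2, n3, n4, n6}.
States satisfying waiting: {n2, n3, n4, n5}.
States satisfying E[walk → ¬waiting U waiting]: {n0, n1, n2, n3, n4, n5, n6}.
States satisfying EF ¬walk: {n0, n1, n2, n3, n4, n5, n6}.
States satisfying AG EF ¬walk: {n0, n1, n2, n3, n4, n5, n6}.
States satisfying E[walk → ¬waiting U waiting] ∧ AG EF ¬walk: {n0, n1, n2, n3, n4, n5, n6}.
n0 ∈ Sat(E[walk → ¬waiting U waiting] ∧ AG EF ¬walk).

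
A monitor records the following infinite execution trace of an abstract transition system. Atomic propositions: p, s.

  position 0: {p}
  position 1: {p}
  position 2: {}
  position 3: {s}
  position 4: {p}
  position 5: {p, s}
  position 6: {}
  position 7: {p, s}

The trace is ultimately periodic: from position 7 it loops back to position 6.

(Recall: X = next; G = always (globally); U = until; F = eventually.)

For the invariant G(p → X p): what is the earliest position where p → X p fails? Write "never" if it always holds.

1

Check p → X p at each position in order: 0 ✓.
At position 1 the labels are {p} and the next position 2 has {}, so p → X p is false there. This is the first violation.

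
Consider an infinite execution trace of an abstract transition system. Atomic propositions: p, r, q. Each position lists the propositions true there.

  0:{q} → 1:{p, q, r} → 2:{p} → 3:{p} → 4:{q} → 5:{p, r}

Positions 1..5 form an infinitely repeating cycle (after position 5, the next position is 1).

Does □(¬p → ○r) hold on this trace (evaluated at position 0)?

¬p → ○r holds at every position 0..5, and those are all positions ever visited, so □(¬p → ○r) holds.
Positions where ¬p holds: 0, 4.
Check ○r at each: 0→ok, 4→ok.

Holds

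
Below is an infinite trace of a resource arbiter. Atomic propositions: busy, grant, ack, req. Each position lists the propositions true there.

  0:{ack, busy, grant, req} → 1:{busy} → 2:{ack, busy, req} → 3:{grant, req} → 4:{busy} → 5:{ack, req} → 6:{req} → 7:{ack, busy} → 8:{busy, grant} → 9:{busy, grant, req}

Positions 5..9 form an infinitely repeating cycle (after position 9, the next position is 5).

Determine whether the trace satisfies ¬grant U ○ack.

Does not hold

Walking from position 0: at position 0, ○ack has not yet held and ¬grant fails, so ¬grant U ○ack is false.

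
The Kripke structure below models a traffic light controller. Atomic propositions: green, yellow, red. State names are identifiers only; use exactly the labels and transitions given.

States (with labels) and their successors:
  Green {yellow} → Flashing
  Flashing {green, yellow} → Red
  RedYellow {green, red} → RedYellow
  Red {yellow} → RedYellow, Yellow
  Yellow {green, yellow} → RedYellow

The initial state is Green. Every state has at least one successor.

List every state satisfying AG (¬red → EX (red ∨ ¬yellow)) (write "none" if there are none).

States satisfying ¬red → EX (red ∨ ¬yellow): {RedYellow, Red, Yellow}.
States satisfying AG (¬red → EX (red ∨ ¬yellow)): {RedYellow, Red, Yellow}.

{RedYellow, Red, Yellow}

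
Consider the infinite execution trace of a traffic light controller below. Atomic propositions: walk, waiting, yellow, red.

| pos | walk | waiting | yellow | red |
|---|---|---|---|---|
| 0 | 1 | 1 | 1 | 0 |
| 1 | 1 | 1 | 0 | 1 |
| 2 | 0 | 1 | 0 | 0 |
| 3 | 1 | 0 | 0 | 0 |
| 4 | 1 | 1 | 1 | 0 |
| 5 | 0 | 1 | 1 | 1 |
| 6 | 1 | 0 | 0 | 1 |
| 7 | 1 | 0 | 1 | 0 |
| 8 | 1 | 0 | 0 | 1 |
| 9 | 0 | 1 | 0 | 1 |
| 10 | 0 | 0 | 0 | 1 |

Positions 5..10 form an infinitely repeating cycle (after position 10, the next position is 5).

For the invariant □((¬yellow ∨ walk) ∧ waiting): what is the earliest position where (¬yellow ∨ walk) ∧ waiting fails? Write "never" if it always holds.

3

Check (¬yellow ∨ walk) ∧ waiting at each position in order: 0 ✓, 1 ✓, 2 ✓.
At position 3 the labels are {walk}, so (¬yellow ∨ walk) ∧ waiting is false there. This is the first violation.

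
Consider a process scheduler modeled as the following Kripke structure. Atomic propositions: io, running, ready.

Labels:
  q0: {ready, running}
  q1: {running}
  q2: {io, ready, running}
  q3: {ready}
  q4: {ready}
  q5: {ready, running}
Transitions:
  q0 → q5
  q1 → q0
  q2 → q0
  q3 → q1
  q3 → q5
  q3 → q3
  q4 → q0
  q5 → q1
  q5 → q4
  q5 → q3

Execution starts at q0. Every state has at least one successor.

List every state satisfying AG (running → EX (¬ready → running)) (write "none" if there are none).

{q0, q1, q2, q3, q4, q5}

States satisfying running → EX (¬ready → running): {q0, q1, q2, q3, q4, q5}.
States satisfying AG (running → EX (¬ready → running)): {q0, q1, q2, q3, q4, q5}.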